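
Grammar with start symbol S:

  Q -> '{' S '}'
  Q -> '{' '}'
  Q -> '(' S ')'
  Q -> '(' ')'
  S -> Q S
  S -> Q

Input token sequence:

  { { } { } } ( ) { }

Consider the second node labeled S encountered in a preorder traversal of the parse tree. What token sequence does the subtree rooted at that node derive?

{ } { }

[S [Q { [S [Q { }] [S [Q { }]]] }] [S [Q ( )] [S [Q { }]]]]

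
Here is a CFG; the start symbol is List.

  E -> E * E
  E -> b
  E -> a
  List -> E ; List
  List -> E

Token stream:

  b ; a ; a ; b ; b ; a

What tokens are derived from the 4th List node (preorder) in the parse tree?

b ; b ; a

[List [E b] ; [List [E a] ; [List [E a] ; [List [E b] ; [List [E b] ; [List [E a]]]]]]]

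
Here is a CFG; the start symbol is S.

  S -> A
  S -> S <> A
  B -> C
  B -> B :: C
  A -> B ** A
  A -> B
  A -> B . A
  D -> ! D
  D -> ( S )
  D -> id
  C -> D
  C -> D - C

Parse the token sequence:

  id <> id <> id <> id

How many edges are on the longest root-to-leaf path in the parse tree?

[S [S [S [S [A [B [C [D id]]]]] <> [A [B [C [D id]]]]] <> [A [B [C [D id]]]]] <> [A [B [C [D id]]]]]

8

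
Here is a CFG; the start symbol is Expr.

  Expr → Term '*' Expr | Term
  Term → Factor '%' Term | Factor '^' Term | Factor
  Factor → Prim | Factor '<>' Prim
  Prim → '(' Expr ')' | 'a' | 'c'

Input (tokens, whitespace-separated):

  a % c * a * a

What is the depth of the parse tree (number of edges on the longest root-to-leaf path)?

6

[Expr [Term [Factor [Prim a]] % [Term [Factor [Prim c]]]] * [Expr [Term [Factor [Prim a]]] * [Expr [Term [Factor [Prim a]]]]]]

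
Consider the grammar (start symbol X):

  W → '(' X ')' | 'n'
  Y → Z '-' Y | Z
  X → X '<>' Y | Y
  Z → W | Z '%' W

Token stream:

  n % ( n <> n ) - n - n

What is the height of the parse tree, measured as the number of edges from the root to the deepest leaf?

9

[X [Y [Z [Z [W n]] % [W ( [X [X [Y [Z [W n]]]] <> [Y [Z [W n]]]] )]] - [Y [Z [W n]] - [Y [Z [W n]]]]]]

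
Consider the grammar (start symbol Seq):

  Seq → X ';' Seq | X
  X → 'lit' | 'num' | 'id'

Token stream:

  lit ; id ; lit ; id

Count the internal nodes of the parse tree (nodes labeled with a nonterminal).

8

[Seq [X lit] ; [Seq [X id] ; [Seq [X lit] ; [Seq [X id]]]]]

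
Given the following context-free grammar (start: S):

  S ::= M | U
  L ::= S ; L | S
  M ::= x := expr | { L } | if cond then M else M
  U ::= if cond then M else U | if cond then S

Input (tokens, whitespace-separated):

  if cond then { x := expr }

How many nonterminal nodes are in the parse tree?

7

[S [U if cond then [S [M { [L [S [M x := expr]]] }]]]]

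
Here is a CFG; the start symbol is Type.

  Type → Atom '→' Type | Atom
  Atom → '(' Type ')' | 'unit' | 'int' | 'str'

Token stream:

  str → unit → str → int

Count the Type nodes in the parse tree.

4

[Type [Atom str] → [Type [Atom unit] → [Type [Atom str] → [Type [Atom int]]]]]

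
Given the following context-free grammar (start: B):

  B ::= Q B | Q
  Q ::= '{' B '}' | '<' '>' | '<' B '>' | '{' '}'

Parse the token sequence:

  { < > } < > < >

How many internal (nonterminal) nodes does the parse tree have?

8

[B [Q { [B [Q < >]] }] [B [Q < >] [B [Q < >]]]]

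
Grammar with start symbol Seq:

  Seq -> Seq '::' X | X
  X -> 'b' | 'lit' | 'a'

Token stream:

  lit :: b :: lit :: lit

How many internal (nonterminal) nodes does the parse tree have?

8

[Seq [Seq [Seq [Seq [X lit]] :: [X b]] :: [X lit]] :: [X lit]]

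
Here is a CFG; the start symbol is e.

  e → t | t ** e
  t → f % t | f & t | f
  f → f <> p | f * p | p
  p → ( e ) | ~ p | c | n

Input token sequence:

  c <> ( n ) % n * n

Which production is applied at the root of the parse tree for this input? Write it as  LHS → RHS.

[e [t [f [f [p c]] <> [p ( [e [t [f [p n]]]] )]] % [t [f [f [p n]] * [p n]]]]]

e → t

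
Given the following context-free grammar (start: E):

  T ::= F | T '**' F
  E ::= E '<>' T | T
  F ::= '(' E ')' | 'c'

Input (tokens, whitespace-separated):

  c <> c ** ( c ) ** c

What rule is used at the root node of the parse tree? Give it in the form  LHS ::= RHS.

E ::= E '<>' T

[E [E [T [F c]]] <> [T [T [T [F c]] ** [F ( [E [T [F c]]] )]] ** [F c]]]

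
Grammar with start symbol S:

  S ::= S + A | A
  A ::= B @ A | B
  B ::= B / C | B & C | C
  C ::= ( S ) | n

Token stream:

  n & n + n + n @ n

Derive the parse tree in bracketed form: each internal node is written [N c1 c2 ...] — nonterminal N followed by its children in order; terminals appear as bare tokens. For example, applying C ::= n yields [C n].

[S [S [S [A [B [B [C n]] & [C n]]]] + [A [B [C n]]]] + [A [B [C n]] @ [A [B [C n]]]]]

S
S + A
S + A + A
A + A + A
B + A + A
B & C + A + A
C & C + A + A
n & C + A + A
n & n + A + A
n & n + B + A
n & n + C + A
n & n + n + A
n & n + n + B @ A
n & n + n + C @ A
n & n + n + n @ A
n & n + n + n @ B
n & n + n + n @ C
n & n + n + n @ n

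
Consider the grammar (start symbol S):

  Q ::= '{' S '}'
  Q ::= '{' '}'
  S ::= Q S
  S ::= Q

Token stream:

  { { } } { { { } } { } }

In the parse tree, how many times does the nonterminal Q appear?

[S [Q { [S [Q { }]] }] [S [Q { [S [Q { [S [Q { }]] }] [S [Q { }]]] }]]]

6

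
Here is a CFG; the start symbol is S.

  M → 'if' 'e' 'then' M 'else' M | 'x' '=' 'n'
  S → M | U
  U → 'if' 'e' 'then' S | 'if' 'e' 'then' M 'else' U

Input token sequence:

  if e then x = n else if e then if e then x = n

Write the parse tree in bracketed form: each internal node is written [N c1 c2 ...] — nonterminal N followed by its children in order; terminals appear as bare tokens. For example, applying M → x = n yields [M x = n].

S
U
if e then M else U
if e then x = n else U
if e then x = n else if e then S
if e then x = n else if e then U
if e then x = n else if e then if e then S
if e then x = n else if e then if e then M
if e then x = n else if e then if e then x = n

[S [U if e then [M x = n] else [U if e then [S [U if e then [S [M x = n]]]]]]]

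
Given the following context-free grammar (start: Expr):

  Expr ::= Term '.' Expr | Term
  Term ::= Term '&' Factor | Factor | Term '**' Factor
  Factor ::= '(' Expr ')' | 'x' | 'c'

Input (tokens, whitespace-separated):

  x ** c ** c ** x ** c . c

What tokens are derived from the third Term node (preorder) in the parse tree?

[Expr [Term [Term [Term [Term [Term [Factor x]] ** [Factor c]] ** [Factor c]] ** [Factor x]] ** [Factor c]] . [Expr [Term [Factor c]]]]

x ** c ** c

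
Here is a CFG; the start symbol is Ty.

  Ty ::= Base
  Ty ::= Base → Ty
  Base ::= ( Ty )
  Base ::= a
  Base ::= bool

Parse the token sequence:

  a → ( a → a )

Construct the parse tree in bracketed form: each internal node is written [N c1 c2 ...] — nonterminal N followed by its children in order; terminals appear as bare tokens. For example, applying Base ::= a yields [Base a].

Ty
Base → Ty
a → Ty
a → Base
a → ( Ty )
a → ( Base → Ty )
a → ( a → Ty )
a → ( a → Base )
a → ( a → a )

[Ty [Base a] → [Ty [Base ( [Ty [Base a] → [Ty [Base a]]] )]]]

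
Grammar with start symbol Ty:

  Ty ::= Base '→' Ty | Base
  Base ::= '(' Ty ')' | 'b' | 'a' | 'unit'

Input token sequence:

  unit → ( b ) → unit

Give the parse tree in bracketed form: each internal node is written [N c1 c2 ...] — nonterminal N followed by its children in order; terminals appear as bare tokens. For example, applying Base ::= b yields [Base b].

Ty
Base → Ty
unit → Ty
unit → Base → Ty
unit → ( Ty ) → Ty
unit → ( Base ) → Ty
unit → ( b ) → Ty
unit → ( b ) → Base
unit → ( b ) → unit

[Ty [Base unit] → [Ty [Base ( [Ty [Base b]] )] → [Ty [Base unit]]]]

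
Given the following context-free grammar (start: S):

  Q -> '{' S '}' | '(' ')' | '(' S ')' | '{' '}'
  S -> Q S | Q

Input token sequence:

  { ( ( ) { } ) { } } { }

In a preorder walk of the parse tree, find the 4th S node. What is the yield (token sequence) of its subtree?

[S [Q { [S [Q ( [S [Q ( )] [S [Q { }]]] )] [S [Q { }]]] }] [S [Q { }]]]

{ }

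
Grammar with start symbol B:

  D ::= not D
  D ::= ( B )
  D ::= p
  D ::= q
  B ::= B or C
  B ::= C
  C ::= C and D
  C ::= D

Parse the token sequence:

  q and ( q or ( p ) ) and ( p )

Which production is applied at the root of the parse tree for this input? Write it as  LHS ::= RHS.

[B [C [C [C [D q]] and [D ( [B [B [C [D q]]] or [C [D ( [B [C [D p]]] )]]] )]] and [D ( [B [C [D p]]] )]]]

B ::= C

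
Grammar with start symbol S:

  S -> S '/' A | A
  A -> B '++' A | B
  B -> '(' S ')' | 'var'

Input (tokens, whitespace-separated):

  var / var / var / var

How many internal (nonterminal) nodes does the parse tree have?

12

[S [S [S [S [A [B var]]] / [A [B var]]] / [A [B var]]] / [A [B var]]]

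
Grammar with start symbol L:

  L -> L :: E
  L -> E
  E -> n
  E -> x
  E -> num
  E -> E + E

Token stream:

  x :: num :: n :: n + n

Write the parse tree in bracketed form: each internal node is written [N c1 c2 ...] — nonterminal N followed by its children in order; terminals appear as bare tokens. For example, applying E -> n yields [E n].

[L [L [L [L [E x]] :: [E num]] :: [E n]] :: [E [E n] + [E n]]]

L
L :: E
L :: E :: E
L :: E :: E :: E
E :: E :: E :: E
x :: E :: E :: E
x :: num :: E :: E
x :: num :: n :: E
x :: num :: n :: E + E
x :: num :: n :: n + E
x :: num :: n :: n + n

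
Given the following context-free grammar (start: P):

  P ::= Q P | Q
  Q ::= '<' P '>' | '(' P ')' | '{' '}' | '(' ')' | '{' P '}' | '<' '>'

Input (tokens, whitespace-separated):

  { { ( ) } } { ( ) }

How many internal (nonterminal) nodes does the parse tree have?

[P [Q { [P [Q { [P [Q ( )]] }]] }] [P [Q { [P [Q ( )]] }]]]

10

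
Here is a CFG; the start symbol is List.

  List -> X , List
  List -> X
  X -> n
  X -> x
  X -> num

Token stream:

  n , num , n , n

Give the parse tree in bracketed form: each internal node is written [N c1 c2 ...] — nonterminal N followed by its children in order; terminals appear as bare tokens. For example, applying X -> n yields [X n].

List
X , List
n , List
n , X , List
n , num , List
n , num , X , List
n , num , n , List
n , num , n , X
n , num , n , n

[List [X n] , [List [X num] , [List [X n] , [List [X n]]]]]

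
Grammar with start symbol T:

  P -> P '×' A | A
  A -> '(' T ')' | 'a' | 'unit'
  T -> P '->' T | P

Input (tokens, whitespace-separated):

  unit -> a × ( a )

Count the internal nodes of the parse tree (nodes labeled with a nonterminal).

[T [P [A unit]] -> [T [P [P [A a]] × [A ( [T [P [A a]]] )]]]]

11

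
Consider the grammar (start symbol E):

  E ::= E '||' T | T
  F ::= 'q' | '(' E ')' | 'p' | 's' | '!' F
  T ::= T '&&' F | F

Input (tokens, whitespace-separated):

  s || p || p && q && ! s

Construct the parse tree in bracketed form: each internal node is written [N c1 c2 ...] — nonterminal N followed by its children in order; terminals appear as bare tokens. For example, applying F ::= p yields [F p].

[E [E [E [T [F s]]] || [T [F p]]] || [T [T [T [F p]] && [F q]] && [F ! [F s]]]]

E
E || T
E || T || T
T || T || T
F || T || T
s || T || T
s || F || T
s || p || T
s || p || T && F
s || p || T && F && F
s || p || F && F && F
s || p || p && F && F
s || p || p && q && F
s || p || p && q && ! F
s || p || p && q && ! s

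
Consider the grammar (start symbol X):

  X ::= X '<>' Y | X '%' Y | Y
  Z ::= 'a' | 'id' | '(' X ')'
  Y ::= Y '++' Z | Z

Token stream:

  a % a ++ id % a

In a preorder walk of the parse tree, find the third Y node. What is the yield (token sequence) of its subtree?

a

[X [X [X [Y [Z a]]] % [Y [Y [Z a]] ++ [Z id]]] % [Y [Z a]]]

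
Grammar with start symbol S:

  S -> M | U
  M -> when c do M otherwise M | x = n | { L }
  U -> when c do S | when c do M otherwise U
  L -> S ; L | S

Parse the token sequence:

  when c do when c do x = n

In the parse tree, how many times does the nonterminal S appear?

[S [U when c do [S [U when c do [S [M x = n]]]]]]

3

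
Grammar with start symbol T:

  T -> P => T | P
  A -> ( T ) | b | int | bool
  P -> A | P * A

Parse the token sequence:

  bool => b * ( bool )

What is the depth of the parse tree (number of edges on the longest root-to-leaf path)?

7

[T [P [A bool]] => [T [P [P [A b]] * [A ( [T [P [A bool]]] )]]]]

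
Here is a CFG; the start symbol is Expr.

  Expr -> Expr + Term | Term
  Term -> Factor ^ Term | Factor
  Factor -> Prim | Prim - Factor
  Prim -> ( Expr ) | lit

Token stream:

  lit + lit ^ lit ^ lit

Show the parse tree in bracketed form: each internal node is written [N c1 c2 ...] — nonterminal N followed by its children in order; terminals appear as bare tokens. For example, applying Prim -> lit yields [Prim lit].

Expr
Expr + Term
Term + Term
Factor + Term
Prim + Term
lit + Term
lit + Factor ^ Term
lit + Prim ^ Term
lit + lit ^ Term
lit + lit ^ Factor ^ Term
lit + lit ^ Prim ^ Term
lit + lit ^ lit ^ Term
lit + lit ^ lit ^ Factor
lit + lit ^ lit ^ Prim
lit + lit ^ lit ^ lit

[Expr [Expr [Term [Factor [Prim lit]]]] + [Term [Factor [Prim lit]] ^ [Term [Factor [Prim lit]] ^ [Term [Factor [Prim lit]]]]]]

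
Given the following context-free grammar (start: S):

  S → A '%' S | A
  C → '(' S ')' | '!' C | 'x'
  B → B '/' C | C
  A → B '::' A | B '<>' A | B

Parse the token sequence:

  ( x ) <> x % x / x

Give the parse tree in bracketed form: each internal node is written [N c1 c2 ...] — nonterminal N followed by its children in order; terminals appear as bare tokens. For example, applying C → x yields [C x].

S
A % S
B <> A % S
C <> A % S
( S ) <> A % S
( A ) <> A % S
( B ) <> A % S
( C ) <> A % S
( x ) <> A % S
( x ) <> B % S
( x ) <> C % S
( x ) <> x % S
( x ) <> x % A
( x ) <> x % B
( x ) <> x % B / C
( x ) <> x % C / C
( x ) <> x % x / C
( x ) <> x % x / x

[S [A [B [C ( [S [A [B [C x]]]] )]] <> [A [B [C x]]]] % [S [A [B [B [C x]] / [C x]]]]]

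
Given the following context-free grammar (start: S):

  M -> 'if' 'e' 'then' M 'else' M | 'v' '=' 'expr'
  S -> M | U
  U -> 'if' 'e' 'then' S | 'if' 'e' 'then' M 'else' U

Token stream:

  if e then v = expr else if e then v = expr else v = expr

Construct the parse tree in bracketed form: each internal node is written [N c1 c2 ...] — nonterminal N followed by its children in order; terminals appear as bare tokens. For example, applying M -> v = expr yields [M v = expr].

S
M
if e then M else M
if e then v = expr else M
if e then v = expr else if e then M else M
if e then v = expr else if e then v = expr else M
if e then v = expr else if e then v = expr else v = expr

[S [M if e then [M v = expr] else [M if e then [M v = expr] else [M v = expr]]]]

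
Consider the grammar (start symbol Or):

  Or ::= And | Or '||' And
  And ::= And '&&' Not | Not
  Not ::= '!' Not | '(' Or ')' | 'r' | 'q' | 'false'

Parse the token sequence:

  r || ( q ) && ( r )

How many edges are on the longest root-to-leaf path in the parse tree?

7

[Or [Or [And [Not r]]] || [And [And [Not ( [Or [And [Not q]]] )]] && [Not ( [Or [And [Not r]]] )]]]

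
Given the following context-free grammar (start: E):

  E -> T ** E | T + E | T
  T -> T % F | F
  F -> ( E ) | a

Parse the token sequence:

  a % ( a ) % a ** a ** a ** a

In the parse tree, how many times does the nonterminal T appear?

[E [T [T [T [F a]] % [F ( [E [T [F a]]] )]] % [F a]] ** [E [T [F a]] ** [E [T [F a]] ** [E [T [F a]]]]]]

7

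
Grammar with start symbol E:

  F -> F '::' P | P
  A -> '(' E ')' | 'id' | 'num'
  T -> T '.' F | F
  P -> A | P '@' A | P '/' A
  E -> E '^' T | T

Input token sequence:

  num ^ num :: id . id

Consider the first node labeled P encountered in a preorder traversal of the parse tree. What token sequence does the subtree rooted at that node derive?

[E [E [T [F [P [A num]]]]] ^ [T [T [F [F [P [A num]]] :: [P [A id]]]] . [F [P [A id]]]]]

num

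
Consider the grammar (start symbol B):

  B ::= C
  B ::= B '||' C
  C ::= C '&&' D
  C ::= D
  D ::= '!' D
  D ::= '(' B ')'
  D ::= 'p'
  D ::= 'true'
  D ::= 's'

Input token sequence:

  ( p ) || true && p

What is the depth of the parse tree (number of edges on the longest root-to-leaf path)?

7

[B [B [C [D ( [B [C [D p]]] )]]] || [C [C [D true]] && [D p]]]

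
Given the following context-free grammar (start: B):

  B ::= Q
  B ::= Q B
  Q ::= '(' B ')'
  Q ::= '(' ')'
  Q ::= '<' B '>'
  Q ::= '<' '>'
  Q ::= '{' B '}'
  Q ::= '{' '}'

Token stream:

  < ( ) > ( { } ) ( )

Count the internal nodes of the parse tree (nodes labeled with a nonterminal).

10

[B [Q < [B [Q ( )]] >] [B [Q ( [B [Q { }]] )] [B [Q ( )]]]]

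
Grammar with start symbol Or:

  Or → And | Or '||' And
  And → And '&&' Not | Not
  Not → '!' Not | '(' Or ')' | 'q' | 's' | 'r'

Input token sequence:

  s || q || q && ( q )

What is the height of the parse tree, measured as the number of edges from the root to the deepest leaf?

[Or [Or [Or [And [Not s]]] || [And [Not q]]] || [And [And [Not q]] && [Not ( [Or [And [Not q]]] )]]]

6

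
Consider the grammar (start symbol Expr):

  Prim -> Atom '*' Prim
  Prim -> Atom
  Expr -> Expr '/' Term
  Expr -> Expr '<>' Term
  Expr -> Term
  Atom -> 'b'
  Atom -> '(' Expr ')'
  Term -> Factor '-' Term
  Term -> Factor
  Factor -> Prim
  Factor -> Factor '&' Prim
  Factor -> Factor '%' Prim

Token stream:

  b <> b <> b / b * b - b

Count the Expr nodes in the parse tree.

[Expr [Expr [Expr [Expr [Term [Factor [Prim [Atom b]]]]] <> [Term [Factor [Prim [Atom b]]]]] <> [Term [Factor [Prim [Atom b]]]]] / [Term [Factor [Prim [Atom b] * [Prim [Atom b]]]] - [Term [Factor [Prim [Atom b]]]]]]

4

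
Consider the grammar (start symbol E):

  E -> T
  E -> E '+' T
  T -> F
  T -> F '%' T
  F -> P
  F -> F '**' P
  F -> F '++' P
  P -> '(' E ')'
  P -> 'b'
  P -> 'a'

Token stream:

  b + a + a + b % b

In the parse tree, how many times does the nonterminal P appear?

[E [E [E [E [T [F [P b]]]] + [T [F [P a]]]] + [T [F [P a]]]] + [T [F [P b]] % [T [F [P b]]]]]

5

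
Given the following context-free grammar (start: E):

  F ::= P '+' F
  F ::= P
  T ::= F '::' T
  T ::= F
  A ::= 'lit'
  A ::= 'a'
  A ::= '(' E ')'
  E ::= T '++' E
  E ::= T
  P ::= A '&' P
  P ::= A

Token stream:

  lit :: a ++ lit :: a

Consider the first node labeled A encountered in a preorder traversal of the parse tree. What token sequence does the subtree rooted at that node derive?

[E [T [F [P [A lit]]] :: [T [F [P [A a]]]]] ++ [E [T [F [P [A lit]]] :: [T [F [P [A a]]]]]]]

lit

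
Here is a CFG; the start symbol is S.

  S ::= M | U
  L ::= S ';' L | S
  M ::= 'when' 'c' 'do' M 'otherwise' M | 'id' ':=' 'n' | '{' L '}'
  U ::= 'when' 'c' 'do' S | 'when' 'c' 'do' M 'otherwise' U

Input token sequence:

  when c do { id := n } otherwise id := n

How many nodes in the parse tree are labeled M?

4

[S [M when c do [M { [L [S [M id := n]]] }] otherwise [M id := n]]]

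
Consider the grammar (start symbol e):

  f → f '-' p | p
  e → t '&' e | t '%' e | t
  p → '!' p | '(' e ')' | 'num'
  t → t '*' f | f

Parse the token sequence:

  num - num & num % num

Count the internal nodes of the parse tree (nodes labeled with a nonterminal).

[e [t [f [f [p num]] - [p num]]] & [e [t [f [p num]]] % [e [t [f [p num]]]]]]

14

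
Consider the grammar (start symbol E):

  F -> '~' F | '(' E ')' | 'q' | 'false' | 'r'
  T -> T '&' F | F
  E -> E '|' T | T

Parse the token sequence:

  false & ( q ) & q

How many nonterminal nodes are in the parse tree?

[E [T [T [T [F false]] & [F ( [E [T [F q]]] )]] & [F q]]]

10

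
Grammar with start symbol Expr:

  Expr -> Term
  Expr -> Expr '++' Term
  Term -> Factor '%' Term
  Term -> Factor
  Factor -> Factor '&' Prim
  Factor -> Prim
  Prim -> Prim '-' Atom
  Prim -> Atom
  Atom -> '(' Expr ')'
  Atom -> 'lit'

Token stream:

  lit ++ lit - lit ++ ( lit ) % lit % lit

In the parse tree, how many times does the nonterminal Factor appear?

6

[Expr [Expr [Expr [Term [Factor [Prim [Atom lit]]]]] ++ [Term [Factor [Prim [Prim [Atom lit]] - [Atom lit]]]]] ++ [Term [Factor [Prim [Atom ( [Expr [Term [Factor [Prim [Atom lit]]]]] )]]] % [Term [Factor [Prim [Atom lit]]] % [Term [Factor [Prim [Atom lit]]]]]]]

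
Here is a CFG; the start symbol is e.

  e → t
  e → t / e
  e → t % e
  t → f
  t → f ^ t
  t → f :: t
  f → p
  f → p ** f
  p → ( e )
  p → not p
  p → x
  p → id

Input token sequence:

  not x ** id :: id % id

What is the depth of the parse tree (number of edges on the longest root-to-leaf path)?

[e [t [f [p not [p x]] ** [f [p id]]] :: [t [f [p id]]]] % [e [t [f [p id]]]]]

5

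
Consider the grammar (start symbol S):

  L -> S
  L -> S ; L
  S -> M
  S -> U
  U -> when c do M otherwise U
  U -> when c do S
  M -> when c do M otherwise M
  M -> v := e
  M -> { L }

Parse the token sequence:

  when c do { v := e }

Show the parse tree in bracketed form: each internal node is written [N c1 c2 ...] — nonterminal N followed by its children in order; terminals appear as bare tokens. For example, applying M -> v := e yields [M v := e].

S
U
when c do S
when c do M
when c do { L }
when c do { S }
when c do { M }
when c do { v := e }

[S [U when c do [S [M { [L [S [M v := e]]] }]]]]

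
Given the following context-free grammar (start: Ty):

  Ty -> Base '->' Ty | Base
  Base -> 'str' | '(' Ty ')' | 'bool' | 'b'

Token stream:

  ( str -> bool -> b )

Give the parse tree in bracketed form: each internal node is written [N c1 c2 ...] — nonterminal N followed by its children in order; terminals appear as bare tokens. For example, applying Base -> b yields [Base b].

[Ty [Base ( [Ty [Base str] -> [Ty [Base bool] -> [Ty [Base b]]]] )]]

Ty
Base
( Ty )
( Base -> Ty )
( str -> Ty )
( str -> Base -> Ty )
( str -> bool -> Ty )
( str -> bool -> Base )
( str -> bool -> b )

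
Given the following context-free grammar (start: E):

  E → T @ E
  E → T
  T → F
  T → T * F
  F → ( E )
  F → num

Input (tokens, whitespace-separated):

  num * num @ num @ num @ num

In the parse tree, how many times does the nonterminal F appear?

[E [T [T [F num]] * [F num]] @ [E [T [F num]] @ [E [T [F num]] @ [E [T [F num]]]]]]

5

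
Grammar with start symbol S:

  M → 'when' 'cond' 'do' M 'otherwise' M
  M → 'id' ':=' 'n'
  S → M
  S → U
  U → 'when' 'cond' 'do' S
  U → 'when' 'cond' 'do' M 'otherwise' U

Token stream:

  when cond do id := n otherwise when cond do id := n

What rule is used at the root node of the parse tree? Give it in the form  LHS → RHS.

[S [U when cond do [M id := n] otherwise [U when cond do [S [M id := n]]]]]

S → U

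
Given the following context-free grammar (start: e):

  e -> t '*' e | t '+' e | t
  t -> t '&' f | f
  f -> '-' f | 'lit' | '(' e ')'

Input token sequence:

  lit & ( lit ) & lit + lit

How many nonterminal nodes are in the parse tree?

[e [t [t [t [f lit]] & [f ( [e [t [f lit]]] )]] & [f lit]] + [e [t [f lit]]]]

13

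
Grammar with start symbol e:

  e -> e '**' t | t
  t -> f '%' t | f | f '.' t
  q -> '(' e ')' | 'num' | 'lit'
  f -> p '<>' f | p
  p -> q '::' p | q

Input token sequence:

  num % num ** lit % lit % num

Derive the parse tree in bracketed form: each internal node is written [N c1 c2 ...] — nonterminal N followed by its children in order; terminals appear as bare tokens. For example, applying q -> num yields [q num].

[e [e [t [f [p [q num]]] % [t [f [p [q num]]]]]] ** [t [f [p [q lit]]] % [t [f [p [q lit]]] % [t [f [p [q num]]]]]]]

e
e ** t
t ** t
f % t ** t
p % t ** t
q % t ** t
num % t ** t
num % f ** t
num % p ** t
num % q ** t
num % num ** t
num % num ** f % t
num % num ** p % t
num % num ** q % t
num % num ** lit % t
num % num ** lit % f % t
num % num ** lit % p % t
num % num ** lit % q % t
num % num ** lit % lit % t
num % num ** lit % lit % f
num % num ** lit % lit % p
num % num ** lit % lit % q
num % num ** lit % lit % num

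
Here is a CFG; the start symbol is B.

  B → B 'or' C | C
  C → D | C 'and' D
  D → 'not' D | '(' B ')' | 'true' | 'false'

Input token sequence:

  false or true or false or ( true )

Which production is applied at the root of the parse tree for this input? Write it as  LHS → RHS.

B → B 'or' C

[B [B [B [B [C [D false]]] or [C [D true]]] or [C [D false]]] or [C [D ( [B [C [D true]]] )]]]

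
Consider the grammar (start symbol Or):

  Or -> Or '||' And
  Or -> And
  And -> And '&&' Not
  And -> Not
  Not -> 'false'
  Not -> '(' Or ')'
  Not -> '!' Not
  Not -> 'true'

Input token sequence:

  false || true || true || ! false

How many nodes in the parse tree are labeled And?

[Or [Or [Or [Or [And [Not false]]] || [And [Not true]]] || [And [Not true]]] || [And [Not ! [Not false]]]]

4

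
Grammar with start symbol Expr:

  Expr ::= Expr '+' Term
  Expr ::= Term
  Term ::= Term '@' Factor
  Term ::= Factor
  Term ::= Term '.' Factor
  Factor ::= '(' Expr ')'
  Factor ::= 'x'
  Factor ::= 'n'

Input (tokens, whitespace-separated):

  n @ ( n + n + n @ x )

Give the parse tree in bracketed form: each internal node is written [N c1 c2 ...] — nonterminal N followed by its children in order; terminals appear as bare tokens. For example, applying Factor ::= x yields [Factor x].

Expr
Term
Term @ Factor
Factor @ Factor
n @ Factor
n @ ( Expr )
n @ ( Expr + Term )
n @ ( Expr + Term + Term )
n @ ( Term + Term + Term )
n @ ( Factor + Term + Term )
n @ ( n + Term + Term )
n @ ( n + Factor + Term )
n @ ( n + n + Term )
n @ ( n + n + Term @ Factor )
n @ ( n + n + Factor @ Factor )
n @ ( n + n + n @ Factor )
n @ ( n + n + n @ x )

[Expr [Term [Term [Factor n]] @ [Factor ( [Expr [Expr [Expr [Term [Factor n]]] + [Term [Factor n]]] + [Term [Term [Factor n]] @ [Factor x]]] )]]]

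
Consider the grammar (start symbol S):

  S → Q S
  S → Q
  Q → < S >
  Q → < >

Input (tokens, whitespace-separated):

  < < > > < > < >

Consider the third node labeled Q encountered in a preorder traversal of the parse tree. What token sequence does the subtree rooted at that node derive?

[S [Q < [S [Q < >]] >] [S [Q < >] [S [Q < >]]]]

< >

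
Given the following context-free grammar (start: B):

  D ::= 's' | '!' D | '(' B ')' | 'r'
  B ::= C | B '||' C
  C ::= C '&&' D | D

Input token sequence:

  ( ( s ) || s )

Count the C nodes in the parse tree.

4

[B [C [D ( [B [B [C [D ( [B [C [D s]]] )]]] || [C [D s]]] )]]]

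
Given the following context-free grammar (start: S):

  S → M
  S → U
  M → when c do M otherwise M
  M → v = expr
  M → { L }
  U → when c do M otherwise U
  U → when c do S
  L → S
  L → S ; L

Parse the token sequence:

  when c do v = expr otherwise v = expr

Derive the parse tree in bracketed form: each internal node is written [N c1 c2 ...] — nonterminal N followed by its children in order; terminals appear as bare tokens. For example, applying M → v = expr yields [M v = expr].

[S [M when c do [M v = expr] otherwise [M v = expr]]]

S
M
when c do M otherwise M
when c do v = expr otherwise M
when c do v = expr otherwise v = expr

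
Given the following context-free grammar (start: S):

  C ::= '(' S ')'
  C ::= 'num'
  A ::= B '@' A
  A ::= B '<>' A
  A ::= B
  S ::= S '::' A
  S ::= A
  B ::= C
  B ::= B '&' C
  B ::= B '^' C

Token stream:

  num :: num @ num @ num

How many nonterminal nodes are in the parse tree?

[S [S [A [B [C num]]]] :: [A [B [C num]] @ [A [B [C num]] @ [A [B [C num]]]]]]

14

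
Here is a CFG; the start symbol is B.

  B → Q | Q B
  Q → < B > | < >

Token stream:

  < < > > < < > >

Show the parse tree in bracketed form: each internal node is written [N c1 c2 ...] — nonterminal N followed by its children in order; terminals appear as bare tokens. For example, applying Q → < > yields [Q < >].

[B [Q < [B [Q < >]] >] [B [Q < [B [Q < >]] >]]]

B
Q B
< B > B
< Q > B
< < > > B
< < > > Q
< < > > < B >
< < > > < Q >
< < > > < < > >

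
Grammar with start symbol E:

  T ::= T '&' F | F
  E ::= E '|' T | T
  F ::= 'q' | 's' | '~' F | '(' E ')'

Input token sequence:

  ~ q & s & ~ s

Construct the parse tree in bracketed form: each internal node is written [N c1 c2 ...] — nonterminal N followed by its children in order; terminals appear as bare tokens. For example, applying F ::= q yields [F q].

[E [T [T [T [F ~ [F q]]] & [F s]] & [F ~ [F s]]]]

E
T
T & F
T & F & F
F & F & F
~ F & F & F
~ q & F & F
~ q & s & F
~ q & s & ~ F
~ q & s & ~ s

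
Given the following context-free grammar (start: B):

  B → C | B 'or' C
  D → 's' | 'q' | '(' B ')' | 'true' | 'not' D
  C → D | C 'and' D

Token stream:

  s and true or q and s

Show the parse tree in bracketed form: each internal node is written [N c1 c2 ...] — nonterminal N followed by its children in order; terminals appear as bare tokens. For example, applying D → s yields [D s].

[B [B [C [C [D s]] and [D true]]] or [C [C [D q]] and [D s]]]

B
B or C
C or C
C and D or C
D and D or C
s and D or C
s and true or C
s and true or C and D
s and true or D and D
s and true or q and D
s and true or q and s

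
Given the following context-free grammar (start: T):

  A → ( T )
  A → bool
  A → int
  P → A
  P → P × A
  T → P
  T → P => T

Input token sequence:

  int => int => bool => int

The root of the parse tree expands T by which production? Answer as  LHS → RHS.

T → P => T

[T [P [A int]] => [T [P [A int]] => [T [P [A bool]] => [T [P [A int]]]]]]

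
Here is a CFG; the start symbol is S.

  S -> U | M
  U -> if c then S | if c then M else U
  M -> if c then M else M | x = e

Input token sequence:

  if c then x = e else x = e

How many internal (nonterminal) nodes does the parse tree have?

[S [M if c then [M x = e] else [M x = e]]]

4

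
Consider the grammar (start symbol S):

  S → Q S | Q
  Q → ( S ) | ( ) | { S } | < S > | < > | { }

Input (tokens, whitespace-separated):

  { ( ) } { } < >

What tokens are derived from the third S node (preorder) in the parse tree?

{ } < >

[S [Q { [S [Q ( )]] }] [S [Q { }] [S [Q < >]]]]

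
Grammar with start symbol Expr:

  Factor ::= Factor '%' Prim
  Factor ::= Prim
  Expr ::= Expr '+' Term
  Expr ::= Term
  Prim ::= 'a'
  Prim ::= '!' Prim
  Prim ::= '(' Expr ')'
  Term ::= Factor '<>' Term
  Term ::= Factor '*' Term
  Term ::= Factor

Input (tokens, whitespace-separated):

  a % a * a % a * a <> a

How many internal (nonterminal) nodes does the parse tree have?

[Expr [Term [Factor [Factor [Prim a]] % [Prim a]] * [Term [Factor [Factor [Prim a]] % [Prim a]] * [Term [Factor [Prim a]] <> [Term [Factor [Prim a]]]]]]]

17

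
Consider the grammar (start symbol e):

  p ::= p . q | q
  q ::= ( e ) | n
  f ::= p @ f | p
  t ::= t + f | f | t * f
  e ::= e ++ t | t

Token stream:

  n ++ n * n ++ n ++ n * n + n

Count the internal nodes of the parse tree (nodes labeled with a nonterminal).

32

[e [e [e [e [t [f [p [q n]]]]] ++ [t [t [f [p [q n]]]] * [f [p [q n]]]]] ++ [t [f [p [q n]]]]] ++ [t [t [t [f [p [q n]]]] * [f [p [q n]]]] + [f [p [q n]]]]]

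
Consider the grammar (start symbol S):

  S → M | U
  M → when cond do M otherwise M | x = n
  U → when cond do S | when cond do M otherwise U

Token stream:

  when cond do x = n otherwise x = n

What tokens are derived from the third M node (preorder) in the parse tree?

[S [M when cond do [M x = n] otherwise [M x = n]]]

x = n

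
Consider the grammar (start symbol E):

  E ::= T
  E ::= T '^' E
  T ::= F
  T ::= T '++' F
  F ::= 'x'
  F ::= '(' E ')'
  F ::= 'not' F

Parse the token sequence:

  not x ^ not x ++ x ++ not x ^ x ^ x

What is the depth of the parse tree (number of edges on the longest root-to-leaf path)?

[E [T [F not [F x]]] ^ [E [T [T [T [F not [F x]]] ++ [F x]] ++ [F not [F x]]] ^ [E [T [F x]] ^ [E [T [F x]]]]]]

7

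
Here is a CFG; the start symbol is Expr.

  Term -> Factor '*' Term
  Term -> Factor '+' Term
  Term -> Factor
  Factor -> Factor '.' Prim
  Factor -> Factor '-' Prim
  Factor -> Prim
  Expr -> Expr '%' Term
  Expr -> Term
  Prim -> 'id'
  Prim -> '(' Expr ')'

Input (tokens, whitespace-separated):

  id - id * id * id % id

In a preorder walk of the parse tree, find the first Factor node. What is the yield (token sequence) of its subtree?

id - id

[Expr [Expr [Term [Factor [Factor [Prim id]] - [Prim id]] * [Term [Factor [Prim id]] * [Term [Factor [Prim id]]]]]] % [Term [Factor [Prim id]]]]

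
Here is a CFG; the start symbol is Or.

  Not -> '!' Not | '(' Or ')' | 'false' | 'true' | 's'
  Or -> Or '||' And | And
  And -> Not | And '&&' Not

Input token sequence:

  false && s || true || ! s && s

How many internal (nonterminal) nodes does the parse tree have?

[Or [Or [Or [And [And [Not false]] && [Not s]]] || [And [Not true]]] || [And [And [Not ! [Not s]]] && [Not s]]]

14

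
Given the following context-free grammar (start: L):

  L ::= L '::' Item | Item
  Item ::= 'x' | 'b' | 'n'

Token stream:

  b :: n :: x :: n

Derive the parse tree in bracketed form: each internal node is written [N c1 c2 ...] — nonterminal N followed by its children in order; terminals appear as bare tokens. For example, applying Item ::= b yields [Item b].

[L [L [L [L [Item b]] :: [Item n]] :: [Item x]] :: [Item n]]

L
L :: Item
L :: Item :: Item
L :: Item :: Item :: Item
Item :: Item :: Item :: Item
b :: Item :: Item :: Item
b :: n :: Item :: Item
b :: n :: x :: Item
b :: n :: x :: n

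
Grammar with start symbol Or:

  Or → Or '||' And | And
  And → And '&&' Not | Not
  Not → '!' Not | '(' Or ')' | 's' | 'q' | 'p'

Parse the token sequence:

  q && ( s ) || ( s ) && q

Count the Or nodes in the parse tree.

[Or [Or [And [And [Not q]] && [Not ( [Or [And [Not s]]] )]]] || [And [And [Not ( [Or [And [Not s]]] )]] && [Not q]]]

4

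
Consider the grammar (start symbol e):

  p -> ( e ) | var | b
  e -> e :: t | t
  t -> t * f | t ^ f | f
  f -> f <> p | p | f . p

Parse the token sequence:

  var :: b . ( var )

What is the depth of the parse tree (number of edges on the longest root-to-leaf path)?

8

[e [e [t [f [p var]]]] :: [t [f [f [p b]] . [p ( [e [t [f [p var]]]] )]]]]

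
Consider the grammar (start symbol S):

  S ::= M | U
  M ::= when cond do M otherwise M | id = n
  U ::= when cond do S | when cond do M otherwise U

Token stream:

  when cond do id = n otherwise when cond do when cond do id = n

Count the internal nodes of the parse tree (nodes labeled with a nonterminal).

[S [U when cond do [M id = n] otherwise [U when cond do [S [U when cond do [S [M id = n]]]]]]]

8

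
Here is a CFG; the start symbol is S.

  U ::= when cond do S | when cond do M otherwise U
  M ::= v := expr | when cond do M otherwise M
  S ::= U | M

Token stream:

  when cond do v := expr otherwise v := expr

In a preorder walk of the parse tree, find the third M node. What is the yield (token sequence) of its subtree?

[S [M when cond do [M v := expr] otherwise [M v := expr]]]

v := expr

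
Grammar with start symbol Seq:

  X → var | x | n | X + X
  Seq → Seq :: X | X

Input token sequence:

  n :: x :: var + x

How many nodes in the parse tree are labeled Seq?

[Seq [Seq [Seq [X n]] :: [X x]] :: [X [X var] + [X x]]]

3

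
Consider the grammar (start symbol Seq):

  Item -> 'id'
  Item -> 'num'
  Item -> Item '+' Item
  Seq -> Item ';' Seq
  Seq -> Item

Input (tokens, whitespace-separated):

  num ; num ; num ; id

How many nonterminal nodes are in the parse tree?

8

[Seq [Item num] ; [Seq [Item num] ; [Seq [Item num] ; [Seq [Item id]]]]]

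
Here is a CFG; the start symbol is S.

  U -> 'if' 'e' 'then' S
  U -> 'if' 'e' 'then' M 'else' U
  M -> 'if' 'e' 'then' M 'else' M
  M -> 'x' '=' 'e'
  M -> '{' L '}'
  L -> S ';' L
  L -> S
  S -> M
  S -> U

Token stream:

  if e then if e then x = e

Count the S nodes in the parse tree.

3

[S [U if e then [S [U if e then [S [M x = e]]]]]]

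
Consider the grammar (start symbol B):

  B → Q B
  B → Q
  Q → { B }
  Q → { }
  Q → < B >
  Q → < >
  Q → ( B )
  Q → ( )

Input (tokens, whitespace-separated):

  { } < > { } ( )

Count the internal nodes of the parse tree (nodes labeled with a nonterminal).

8

[B [Q { }] [B [Q < >] [B [Q { }] [B [Q ( )]]]]]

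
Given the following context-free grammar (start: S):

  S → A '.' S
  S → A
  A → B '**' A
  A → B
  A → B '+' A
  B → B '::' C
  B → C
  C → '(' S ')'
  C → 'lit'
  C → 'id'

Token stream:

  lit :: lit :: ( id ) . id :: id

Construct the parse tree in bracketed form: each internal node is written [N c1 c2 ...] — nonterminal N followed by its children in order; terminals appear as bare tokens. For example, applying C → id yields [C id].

[S [A [B [B [B [C lit]] :: [C lit]] :: [C ( [S [A [B [C id]]]] )]]] . [S [A [B [B [C id]] :: [C id]]]]]

S
A . S
B . S
B :: C . S
B :: C :: C . S
C :: C :: C . S
lit :: C :: C . S
lit :: lit :: C . S
lit :: lit :: ( S ) . S
lit :: lit :: ( A ) . S
lit :: lit :: ( B ) . S
lit :: lit :: ( C ) . S
lit :: lit :: ( id ) . S
lit :: lit :: ( id ) . A
lit :: lit :: ( id ) . B
lit :: lit :: ( id ) . B :: C
lit :: lit :: ( id ) . C :: C
lit :: lit :: ( id ) . id :: C
lit :: lit :: ( id ) . id :: id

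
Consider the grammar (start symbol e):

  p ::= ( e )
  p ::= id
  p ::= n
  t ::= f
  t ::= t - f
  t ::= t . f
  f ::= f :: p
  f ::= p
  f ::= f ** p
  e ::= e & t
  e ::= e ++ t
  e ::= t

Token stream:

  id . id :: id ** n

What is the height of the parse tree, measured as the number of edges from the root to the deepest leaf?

6

[e [t [t [f [p id]]] . [f [f [f [p id]] :: [p id]] ** [p n]]]]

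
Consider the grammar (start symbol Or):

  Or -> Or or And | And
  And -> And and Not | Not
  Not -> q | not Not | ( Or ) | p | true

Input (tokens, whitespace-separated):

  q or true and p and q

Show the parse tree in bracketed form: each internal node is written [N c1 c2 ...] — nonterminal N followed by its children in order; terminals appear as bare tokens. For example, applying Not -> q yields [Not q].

[Or [Or [And [Not q]]] or [And [And [And [Not true]] and [Not p]] and [Not q]]]

Or
Or or And
And or And
Not or And
q or And
q or And and Not
q or And and Not and Not
q or Not and Not and Not
q or true and Not and Not
q or true and p and Not
q or true and p and q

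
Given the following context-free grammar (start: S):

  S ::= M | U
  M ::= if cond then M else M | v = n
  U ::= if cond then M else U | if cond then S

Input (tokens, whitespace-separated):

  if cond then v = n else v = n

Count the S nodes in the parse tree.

[S [M if cond then [M v = n] else [M v = n]]]

1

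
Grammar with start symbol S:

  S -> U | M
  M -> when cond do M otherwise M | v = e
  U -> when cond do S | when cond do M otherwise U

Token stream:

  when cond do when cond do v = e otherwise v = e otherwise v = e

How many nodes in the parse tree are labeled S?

1

[S [M when cond do [M when cond do [M v = e] otherwise [M v = e]] otherwise [M v = e]]]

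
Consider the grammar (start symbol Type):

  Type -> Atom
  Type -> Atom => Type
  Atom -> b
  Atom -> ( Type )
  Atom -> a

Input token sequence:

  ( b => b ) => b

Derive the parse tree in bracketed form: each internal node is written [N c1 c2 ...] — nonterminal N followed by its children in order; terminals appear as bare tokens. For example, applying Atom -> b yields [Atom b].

[Type [Atom ( [Type [Atom b] => [Type [Atom b]]] )] => [Type [Atom b]]]

Type
Atom => Type
( Type ) => Type
( Atom => Type ) => Type
( b => Type ) => Type
( b => Atom ) => Type
( b => b ) => Type
( b => b ) => Atom
( b => b ) => b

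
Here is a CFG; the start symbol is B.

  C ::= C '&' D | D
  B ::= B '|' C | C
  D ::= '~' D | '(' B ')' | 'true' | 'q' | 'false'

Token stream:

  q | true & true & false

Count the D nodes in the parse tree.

4

[B [B [C [D q]]] | [C [C [C [D true]] & [D true]] & [D false]]]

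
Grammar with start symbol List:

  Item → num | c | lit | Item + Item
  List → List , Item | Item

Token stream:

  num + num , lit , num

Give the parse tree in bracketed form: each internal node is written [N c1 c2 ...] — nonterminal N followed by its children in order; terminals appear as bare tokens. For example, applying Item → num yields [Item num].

List
List , Item
List , Item , Item
Item , Item , Item
Item + Item , Item , Item
num + Item , Item , Item
num + num , Item , Item
num + num , lit , Item
num + num , lit , num

[List [List [List [Item [Item num] + [Item num]]] , [Item lit]] , [Item num]]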